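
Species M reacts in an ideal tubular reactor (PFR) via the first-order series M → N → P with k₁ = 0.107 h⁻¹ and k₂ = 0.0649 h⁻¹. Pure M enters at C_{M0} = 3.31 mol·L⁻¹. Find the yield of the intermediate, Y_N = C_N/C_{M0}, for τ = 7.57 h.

The intermediate concentration in a first-order A→B→C sequence is C_N = k₁C_{M0}(e^(−k₁τ) − e^(−k₂τ))/(k₂−k₁).
e^(−k₁τ) = e^(−0.107×7.57) = e^(−0.8100) = 0.4449; e^(−k₂τ) = e^(−0.4913) = 0.6118.
C_N = 0.107×3.31/(0.0649−0.107) × (0.4449−0.6118) = (-8.413)×(-0.1670) = 1.405 mol·L⁻¹.
Y_N = C_N/C_{M0} = 1.405/3.31 = 0.424.

0.424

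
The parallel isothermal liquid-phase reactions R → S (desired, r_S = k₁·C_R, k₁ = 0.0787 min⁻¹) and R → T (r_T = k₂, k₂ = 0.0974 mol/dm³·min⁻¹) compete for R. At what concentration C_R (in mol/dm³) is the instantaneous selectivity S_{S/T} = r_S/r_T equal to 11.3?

S_{S/T} = (k₁/k₂)·C_R ⇒ C_R = S·k₂/k₁.
= 11.3×0.0974/0.0787 = 14.0 mol/dm³.

14.0 mol/dm³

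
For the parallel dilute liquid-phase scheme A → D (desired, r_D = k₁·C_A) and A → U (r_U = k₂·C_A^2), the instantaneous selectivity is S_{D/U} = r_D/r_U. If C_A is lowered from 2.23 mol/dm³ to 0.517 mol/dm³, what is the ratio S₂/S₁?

S_{D/U} = (k₁/k₂)·C_A⁻¹, so S₂/S₁ = (C_{A,2}/C_{A,1})⁻¹.
= 2.23/0.517 = 4.31.
Selectivity toward D rises as C_A falls — low-concentration operation is favoured.

4.31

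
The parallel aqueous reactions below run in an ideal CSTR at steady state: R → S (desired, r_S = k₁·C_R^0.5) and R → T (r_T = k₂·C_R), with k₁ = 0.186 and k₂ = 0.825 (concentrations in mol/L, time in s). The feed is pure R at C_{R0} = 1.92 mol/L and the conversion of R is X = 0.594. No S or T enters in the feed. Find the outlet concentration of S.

Exit C_R = C_{R0}(1−X) = 1.92×0.406 = 0.7795 mol/L.
In a CSTR the entire volume is at exit conditions, so r_S = 0.186×0.7795^0.5 = 0.1642 and r_T = 0.825×0.7795 = 0.6431.
Fraction of consumed R going to S: r_S/(r_S+r_T) = 0.2034.
C_S = 0.2034·C_{R0}·X = 0.2034×1.92×0.594 = 0.232 mol/L.

0.232 mol/L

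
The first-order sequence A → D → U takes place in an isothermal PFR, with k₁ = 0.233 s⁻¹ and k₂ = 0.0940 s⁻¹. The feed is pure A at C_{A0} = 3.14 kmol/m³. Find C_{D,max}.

For a first-order series the maximum intermediate yield is C_{D,max}/C_{A0} = (k₁/k₂)^[k₂/(k₂−k₁)].
= (0.233/0.0940)^(0.0940/(0.0940−0.233)) = (2.479)^(-0.6763) = 0.5413.
C_{D,max} = 0.5413×3.14 = 1.70 kmol/m³.

1.70 kmol/m³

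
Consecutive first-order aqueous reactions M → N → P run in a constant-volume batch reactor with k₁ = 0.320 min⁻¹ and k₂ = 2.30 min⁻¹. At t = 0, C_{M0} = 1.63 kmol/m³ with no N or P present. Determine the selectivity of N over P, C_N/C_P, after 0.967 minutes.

The intermediate concentration in a first-order A→B→C sequence is C_N = k₁C_{M0}(e^(−k₁t) − e^(−k₂t))/(k₂−k₁).
e^(−k₁t) = e^(−0.320×0.967) = e^(−0.3094) = 0.7339; e^(−k₂t) = e^(−2.224) = 0.1082.
C_N = 0.320×1.63/(2.30−0.320) × (0.7339−0.1082) = 0.2634×0.6257 = 0.1648 kmol/m³.
C_M = C_{M0}e^(−k₁t) = 1.196 kmol/m³, so C_P = C_{M0}−C_M−C_N = 0.2690 kmol/m³; C_N/C_P = 0.613.

0.613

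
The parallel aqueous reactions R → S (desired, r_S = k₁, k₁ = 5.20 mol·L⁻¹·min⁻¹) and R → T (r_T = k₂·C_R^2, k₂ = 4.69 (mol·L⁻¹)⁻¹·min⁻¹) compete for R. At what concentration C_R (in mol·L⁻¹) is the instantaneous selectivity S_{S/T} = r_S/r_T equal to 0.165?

S_{S/T} = (k₁/k₂)·C_R^-2 ⇒ C_R = (S·k₂/k₁)^(-0.5).
= (0.165×4.69/5.20)^(-0.5) = (0.1488)^(-0.5) = 2.59 mol·L⁻¹.

2.59 mol·L⁻¹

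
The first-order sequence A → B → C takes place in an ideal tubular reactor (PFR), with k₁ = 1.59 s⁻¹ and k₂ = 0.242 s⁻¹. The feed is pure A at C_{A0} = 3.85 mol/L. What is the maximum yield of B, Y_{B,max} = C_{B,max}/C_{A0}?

For a first-order series the maximum intermediate yield is C_{B,max}/C_{A0} = (k₁/k₂)^[k₂/(k₂−k₁)].
= (1.59/0.242)^(0.242/(0.242−1.59)) = (6.570)^(-0.1795) = 0.7132.

0.713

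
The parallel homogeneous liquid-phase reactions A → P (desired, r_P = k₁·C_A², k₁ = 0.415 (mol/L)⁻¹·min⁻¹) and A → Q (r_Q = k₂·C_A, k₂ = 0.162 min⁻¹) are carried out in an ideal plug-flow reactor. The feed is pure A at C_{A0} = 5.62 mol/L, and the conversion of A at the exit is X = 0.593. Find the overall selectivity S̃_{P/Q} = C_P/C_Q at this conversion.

C_A = C_{A0}(1−X) = 2.287 mol/L.
Along a PFR/batch, dC_Q/dC_A = −r_Q/(r_P+r_Q) = −k₂/(k₂+k₁·C_A).
Integrating from C_{A0} to C_A: C_Q = (0.162/0.415)·ln[(0.162+0.415·5.62)/(0.162+0.415·2.29)] = 0.3904·ln(2.494/1.111) = 0.3156 mol/L.
Then C_P = (C_{A0}−C_A) − C_Q = 3.333 − 0.3156 = 3.017 mol/L.
S̃_{P/Q} = C_P/C_Q = 3.017/0.3156 = 9.56.

9.56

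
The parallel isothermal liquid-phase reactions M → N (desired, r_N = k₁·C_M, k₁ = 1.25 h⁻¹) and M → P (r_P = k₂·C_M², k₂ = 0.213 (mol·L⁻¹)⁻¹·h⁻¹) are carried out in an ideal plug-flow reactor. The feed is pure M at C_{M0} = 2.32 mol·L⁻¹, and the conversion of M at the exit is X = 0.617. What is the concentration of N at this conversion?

1.13 mol·L⁻¹

C_M = C_{M0}(1−X) = 0.8886 mol·L⁻¹.
Along a PFR/batch, dC_N/dC_M = −r_N/(r_N+r_P) = −k₁/(k₁+k₂·C_M).
Integrating from C_{M0} to C_M: C_N = (1.25/0.213)·ln[(1.25+0.213·2.32)/(1.25+0.213·0.889)] = 5.869·ln(1.744/1.439) = 1.128 mol·L⁻¹.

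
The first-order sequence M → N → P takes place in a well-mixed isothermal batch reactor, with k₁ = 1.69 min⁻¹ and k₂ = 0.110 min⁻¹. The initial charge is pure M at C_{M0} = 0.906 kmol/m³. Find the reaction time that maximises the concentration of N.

Setting dC_N/dt = 0 gives t_opt = ln(k₂/k₁)/(k₂−k₁).
= ln(0.110/1.69)/(0.110−1.69) = ln(0.06509)/-1.580 = -2.732/-1.580 = 1.73 min.

1.73 min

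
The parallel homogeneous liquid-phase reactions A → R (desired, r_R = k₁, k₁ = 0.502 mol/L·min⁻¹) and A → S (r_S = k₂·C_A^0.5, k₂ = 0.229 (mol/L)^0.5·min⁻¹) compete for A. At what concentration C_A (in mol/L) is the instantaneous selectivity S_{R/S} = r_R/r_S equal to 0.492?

19.9 mol/L

S_{R/S} = (k₁/k₂)·C_A^-0.5 ⇒ C_A = (S·k₂/k₁)^(-2).
= (0.492×0.229/0.502)^(-2) = (0.2244)^(-2) = 19.9 mol/L.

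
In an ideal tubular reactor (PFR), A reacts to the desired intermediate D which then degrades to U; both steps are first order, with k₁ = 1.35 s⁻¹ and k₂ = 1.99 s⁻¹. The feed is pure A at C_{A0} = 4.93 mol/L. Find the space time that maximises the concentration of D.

The intermediate peaks when r₁ = r₂, i.e. k₁e^(−k₁τ) = k₂e^(−k₂τ), giving τ_opt = ln(k₂/k₁)/(k₂−k₁).
= ln(1.99/1.35)/(1.99−1.35) = ln(1.474)/0.6400 = 0.3880/0.6400 = 0.606 s.

0.606 s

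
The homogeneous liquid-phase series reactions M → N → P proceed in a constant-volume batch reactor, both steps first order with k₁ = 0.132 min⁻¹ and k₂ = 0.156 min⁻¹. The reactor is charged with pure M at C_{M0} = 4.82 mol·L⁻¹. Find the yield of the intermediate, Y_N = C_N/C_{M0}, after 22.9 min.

0.113

Solving the coupled first-order balances gives C_N(t) = [k₁/(k₂−k₁)]·C_{M0}·(e^(−k₁t) − e^(−k₂t)).
e^(−k₁t) = e^(−0.132×22.9) = e^(−3.023) = 0.04866; e^(−k₂t) = e^(−3.572) = 0.02809.
C_N = 0.132×4.82/(0.156−0.132) × (0.04866−0.02809) = 26.51×0.02058 = 0.5455 mol·L⁻¹.
Y_N = C_N/C_{M0} = 0.5455/4.82 = 0.113.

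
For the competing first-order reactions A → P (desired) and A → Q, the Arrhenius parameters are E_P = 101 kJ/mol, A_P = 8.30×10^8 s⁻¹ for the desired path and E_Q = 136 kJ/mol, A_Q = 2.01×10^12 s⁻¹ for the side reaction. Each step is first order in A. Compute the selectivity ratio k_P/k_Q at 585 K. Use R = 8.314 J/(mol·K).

With equal orders, S_{P/Q} = k_P/k_Q = (A_P/A_Q)·exp[(E_Q−E_P)/(RT)].
(E_Q−E_P)/(RT) = (136−101)×10³/(8.314×585) = 35000/4864 = 7.196.
k_P/k_Q = (8.30×10^8/2.01×10^12)·exp(7.196) = 4.129×10^-4 × 1334 = 0.551.
Since E_P < E_Q, lowering the temperature improves selectivity toward P.

0.551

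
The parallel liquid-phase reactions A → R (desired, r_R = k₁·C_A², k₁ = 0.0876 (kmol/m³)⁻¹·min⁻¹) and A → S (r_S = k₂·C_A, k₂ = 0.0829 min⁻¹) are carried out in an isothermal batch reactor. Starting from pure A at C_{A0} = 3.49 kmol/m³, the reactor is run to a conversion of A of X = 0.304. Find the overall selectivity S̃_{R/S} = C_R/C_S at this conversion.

3.10

C_A = C_{A0}(1−X) = 2.429 kmol/m³.
Along a PFR/batch, dC_S/dC_A = −r_S/(r_R+r_S) = −k₂/(k₂+k₁·C_A).
Integrating from C_{A0} to C_A: C_S = (0.0829/0.0876)·ln[(0.0829+0.0876·3.49)/(0.0829+0.0876·2.43)] = 0.9463·ln(0.3886/0.2957) = 0.2587 kmol/m³.
Then C_R = (C_{A0}−C_A) − C_S = 1.061 − 0.2587 = 0.8023 kmol/m³.
S̃_{R/S} = C_R/C_S = 0.8023/0.2587 = 3.10.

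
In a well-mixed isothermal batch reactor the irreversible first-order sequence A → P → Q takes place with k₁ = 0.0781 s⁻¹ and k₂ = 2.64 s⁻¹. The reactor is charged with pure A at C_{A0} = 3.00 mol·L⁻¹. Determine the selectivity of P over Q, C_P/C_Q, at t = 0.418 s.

1.52

The intermediate concentration in a first-order A→B→C sequence is C_P = k₁C_{A0}(e^(−k₁t) − e^(−k₂t))/(k₂−k₁).
e^(−k₁t) = e^(−0.0781×0.418) = e^(−0.03265) = 0.9679; e^(−k₂t) = e^(−1.104) = 0.3317.
C_P = 0.0781×3.00/(2.64−0.0781) × (0.9679−0.3317) = 0.09146×0.6362 = 0.05818 mol·L⁻¹.
C_A = C_{A0}e^(−k₁t) = 2.904 mol·L⁻¹, so C_Q = C_{A0}−C_A−C_P = 0.03817 mol·L⁻¹; C_P/C_Q = 1.52.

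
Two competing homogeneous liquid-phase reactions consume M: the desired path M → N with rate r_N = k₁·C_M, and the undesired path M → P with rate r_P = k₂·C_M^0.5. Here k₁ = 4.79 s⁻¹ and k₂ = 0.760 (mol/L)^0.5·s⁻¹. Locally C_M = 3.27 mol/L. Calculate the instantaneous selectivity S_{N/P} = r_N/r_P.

S_{N/P} = r_N/r_P = (k₁·C_M)/(k₂·C_M^0.5) = (k₁/k₂)·C_M^0.5.
= (4.79×3.270) / (0.760×3.270^0.5) = 15.66/1.374 = 11.4.
Since the desired path is higher order in M, keeping C_M high (PFR or concentrated feed) favours N.

11.4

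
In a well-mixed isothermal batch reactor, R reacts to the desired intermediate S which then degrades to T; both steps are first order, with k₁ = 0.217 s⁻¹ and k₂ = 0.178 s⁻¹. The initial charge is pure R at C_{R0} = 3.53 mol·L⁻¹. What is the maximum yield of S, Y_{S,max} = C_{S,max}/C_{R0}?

Evaluating C_S at t_opt = ln(k₂/k₁)/(k₂−k₁) gives C_{S,max}/C_{R0} = (k₁/k₂)^[k₂/(k₂−k₁)].
= (0.217/0.178)^(0.178/(0.178−0.217)) = (1.219)^(-4.564) = 0.4049.

0.405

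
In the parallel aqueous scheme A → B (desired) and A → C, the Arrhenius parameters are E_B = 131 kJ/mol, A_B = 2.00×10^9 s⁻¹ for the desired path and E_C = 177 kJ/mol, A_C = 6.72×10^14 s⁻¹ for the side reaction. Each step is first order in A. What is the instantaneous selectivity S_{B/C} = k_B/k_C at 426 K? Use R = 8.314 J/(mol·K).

Since both paths have the same order in A, the concentration cancels and S_{B/C} = k_B/k_C = (A_B/A_C)·exp[(E_C−E_B)/(RT)].
(E_C−E_B)/(RT) = (177−131)×10³/(8.314×426) = 46000/3542 = 12.99.
k_B/k_C = (2.00×10^9/6.72×10^14)·exp(12.99) = 2.976×10^-6 × 4.371×10^5 = 1.30.

1.30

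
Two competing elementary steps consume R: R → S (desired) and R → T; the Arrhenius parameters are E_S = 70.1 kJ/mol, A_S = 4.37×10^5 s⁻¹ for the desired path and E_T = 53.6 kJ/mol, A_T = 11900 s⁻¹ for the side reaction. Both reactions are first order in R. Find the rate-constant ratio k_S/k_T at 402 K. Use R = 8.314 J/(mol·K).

0.264

k_S/k_T = (A_S/A_T)·exp[−(E_S−E_T)/(RT)] = (A_S/A_T)·exp[(E_T−E_S)/(RT)].
(E_T−E_S)/(RT) = (53.6−70.1)×10³/(8.314×402) = -16500/3342 = -4.937.
k_S/k_T = (4.37×10^5/11900)·exp(-4.937) = 36.72 × 0.007177 = 0.264.
Since E_S > E_T, raising the temperature improves selectivity toward S.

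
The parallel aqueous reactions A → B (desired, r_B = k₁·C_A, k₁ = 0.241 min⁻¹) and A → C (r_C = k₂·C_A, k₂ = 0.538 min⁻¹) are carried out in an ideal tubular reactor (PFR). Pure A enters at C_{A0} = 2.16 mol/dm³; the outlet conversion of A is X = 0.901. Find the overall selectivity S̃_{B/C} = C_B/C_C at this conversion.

C_A = C_{A0}(1−X) = 0.2138 mol/dm³.
Both paths are first order in A, so the instantaneous fraction to B is constant: dC_B/d(−C_A) = k₁/(k₁+k₂) = 0.3094.
C_B = 0.3094·(C_{A0}−C_A) = 0.3094×1.946 = 0.602 mol/dm³.
C_C = (C_{A0}−C_A)−C_B = 1.344 mol/dm³; S̃_{B/C} = 0.6021/1.344 = 0.448.

0.448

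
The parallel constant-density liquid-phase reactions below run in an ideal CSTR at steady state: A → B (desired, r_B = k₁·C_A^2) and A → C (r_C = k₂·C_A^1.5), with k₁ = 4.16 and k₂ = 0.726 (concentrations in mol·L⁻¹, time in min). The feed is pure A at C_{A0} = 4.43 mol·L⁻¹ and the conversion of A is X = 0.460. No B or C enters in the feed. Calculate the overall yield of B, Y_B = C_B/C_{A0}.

0.413

Exit C_A = C_{A0}(1−X) = 4.43×0.540 = 2.392 mol·L⁻¹.
Rates in a CSTR are evaluated at the outlet concentration: r_B = 4.16×2.392^2 = 23.81, r_C = 0.726×2.392^1.5 = 2.686.
Fraction of consumed A going to B: r_B/(r_B+r_C) = 0.8986.
C_B = 0.8986·C_{A0}·X = 0.8986×4.43×0.460 = 1.83 mol·L⁻¹; Y_B = C_B/C_{A0} = 0.413.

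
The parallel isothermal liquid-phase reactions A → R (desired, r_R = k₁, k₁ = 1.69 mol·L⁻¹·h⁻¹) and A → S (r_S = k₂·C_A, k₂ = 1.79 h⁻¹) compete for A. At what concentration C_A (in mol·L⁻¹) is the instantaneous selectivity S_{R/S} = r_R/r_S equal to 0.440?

2.15 mol·L⁻¹

S_{R/S} = (k₁/k₂)·C_A⁻¹ ⇒ C_A = (S·k₂/k₁)^(-1).
= (0.440×1.79/1.69)^(-1) = (0.4660)^(-1) = 2.15 mol·L⁻¹.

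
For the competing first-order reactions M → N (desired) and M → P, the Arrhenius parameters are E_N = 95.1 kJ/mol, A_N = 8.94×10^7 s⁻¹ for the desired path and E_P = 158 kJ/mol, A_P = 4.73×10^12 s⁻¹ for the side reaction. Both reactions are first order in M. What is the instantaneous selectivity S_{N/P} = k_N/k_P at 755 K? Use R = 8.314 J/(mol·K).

With equal orders, S_{N/P} = k_N/k_P = (A_N/A_P)·exp[(E_P−E_N)/(RT)].
(E_P−E_N)/(RT) = (158−95.1)×10³/(8.314×755) = 62900/6277 = 10.02.
k_N/k_P = (8.94×10^7/4.73×10^12)·exp(10.02) = 1.890×10^-5 × 22485 = 0.425.
Since E_N < E_P, lowering the temperature improves selectivity toward N.

0.425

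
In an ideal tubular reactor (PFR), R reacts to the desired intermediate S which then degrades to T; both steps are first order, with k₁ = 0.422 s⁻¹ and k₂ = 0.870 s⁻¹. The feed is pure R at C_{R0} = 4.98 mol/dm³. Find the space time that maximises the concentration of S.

1.61 s

For first-order series the maximum of C_S occurs at τ_opt = ln(k₂/k₁)/(k₂−k₁).
= ln(0.870/0.422)/(0.870−0.422) = ln(2.062)/0.4480 = 0.7235/0.4480 = 1.61 s.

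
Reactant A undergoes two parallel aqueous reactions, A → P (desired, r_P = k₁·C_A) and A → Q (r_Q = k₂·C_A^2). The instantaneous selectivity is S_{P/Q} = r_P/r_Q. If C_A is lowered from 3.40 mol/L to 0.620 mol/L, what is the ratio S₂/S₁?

S_{P/Q} = (k₁/k₂)·C_A⁻¹, so S₂/S₁ = (C_{A,2}/C_{A,1})⁻¹.
= 3.40/0.620 = 5.48.
Selectivity toward P rises as C_A falls — low-concentration operation is favoured.

5.48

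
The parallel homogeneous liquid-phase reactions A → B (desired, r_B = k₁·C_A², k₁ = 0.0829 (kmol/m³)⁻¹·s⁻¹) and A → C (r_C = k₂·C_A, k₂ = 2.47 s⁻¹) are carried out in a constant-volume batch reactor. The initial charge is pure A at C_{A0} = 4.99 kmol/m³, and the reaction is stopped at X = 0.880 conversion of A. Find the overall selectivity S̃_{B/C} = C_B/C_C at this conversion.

0.0921

C_A = C_{A0}(1−X) = 0.5988 kmol/m³.
Along a PFR/batch, dC_C/dC_A = −r_C/(r_B+r_C) = −k₂/(k₂+k₁·C_A).
Integrating from C_{A0} to C_A: C_C = (2.47/0.0829)·ln[(2.47+0.0829·4.99)/(2.47+0.0829·0.599)] = 29.79·ln(2.884/2.520) = 4.021 kmol/m³.
Then C_B = (C_{A0}−C_A) − C_C = 4.391 − 4.021 = 0.3704 kmol/m³.
S̃_{B/C} = C_B/C_C = 0.3704/4.021 = 0.0921.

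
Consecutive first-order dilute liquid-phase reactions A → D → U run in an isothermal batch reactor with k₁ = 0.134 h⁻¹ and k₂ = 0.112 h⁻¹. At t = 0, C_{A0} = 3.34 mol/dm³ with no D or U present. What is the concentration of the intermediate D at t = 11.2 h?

The intermediate concentration in a first-order A→B→C sequence is C_D = k₁C_{A0}(e^(−k₁t) − e^(−k₂t))/(k₂−k₁).
e^(−k₁t) = e^(−0.134×11.2) = e^(−1.501) = 0.2230; e^(−k₂t) = e^(−1.254) = 0.2852.
C_D = 0.134×3.34/(0.112−0.134) × (0.2230−0.2852) = (-20.34)×(-0.06230) = 1.267 mol/dm³.

1.27 mol/dm³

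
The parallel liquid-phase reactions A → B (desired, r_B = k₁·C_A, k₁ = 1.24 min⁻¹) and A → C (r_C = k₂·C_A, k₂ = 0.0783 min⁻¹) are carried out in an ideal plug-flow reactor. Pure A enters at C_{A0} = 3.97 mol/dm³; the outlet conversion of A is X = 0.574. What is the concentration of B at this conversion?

C_A = C_{A0}(1−X) = 1.691 mol/dm³.
Both paths are first order in A, so the instantaneous fraction to B is constant: dC_B/d(−C_A) = k₁/(k₁+k₂) = 0.9406.
C_B = 0.9406·(C_{A0}−C_A) = 0.9406×2.279 = 2.14 mol/dm³.

2.14 mol/dm³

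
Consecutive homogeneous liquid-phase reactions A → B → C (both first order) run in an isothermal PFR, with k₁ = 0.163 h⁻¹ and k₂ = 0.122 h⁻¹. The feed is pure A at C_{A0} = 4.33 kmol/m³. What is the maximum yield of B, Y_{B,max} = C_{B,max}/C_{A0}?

0.422

At the optimum, C_{B,max}/C_{A0} = (k₁/k₂)^[k₂/(k₂−k₁)].
= (0.163/0.122)^(0.122/(0.122−0.163)) = (1.336)^(-2.976) = 0.4223.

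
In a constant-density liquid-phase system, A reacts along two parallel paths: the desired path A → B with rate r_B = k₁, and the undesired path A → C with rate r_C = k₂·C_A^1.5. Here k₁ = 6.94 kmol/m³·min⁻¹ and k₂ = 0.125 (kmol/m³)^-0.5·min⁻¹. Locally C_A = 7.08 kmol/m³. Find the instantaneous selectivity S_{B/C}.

2.95

S_{B/C} = r_B/r_C = (k₁)/(k₂·C_A^1.5) = (k₁/k₂)·C_A^-1.5.
= (6.94) / (0.125×7.080^1.5) = 6.940/2.355 = 2.95.
The undesired path is higher order in A, so low C_A (CSTR or dilute feed) favours B.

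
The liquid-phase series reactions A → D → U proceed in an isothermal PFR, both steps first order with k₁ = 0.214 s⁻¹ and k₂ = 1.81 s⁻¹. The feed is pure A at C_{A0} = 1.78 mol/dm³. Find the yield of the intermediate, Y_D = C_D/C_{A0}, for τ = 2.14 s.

Solving the coupled first-order balances gives C_D(τ) = [k₁/(k₂−k₁)]·C_{A0}·(e^(−k₁τ) − e^(−k₂τ)).
e^(−k₁τ) = e^(−0.214×2.14) = e^(−0.4580) = 0.6326; e^(−k₂τ) = e^(−3.873) = 0.02079.
C_D = 0.214×1.78/(1.81−0.214) × (0.6326−0.02079) = 0.2387×0.6118 = 0.1460 mol/dm³.
Y_D = C_D/C_{A0} = 0.1460/1.78 = 0.0820.

0.0820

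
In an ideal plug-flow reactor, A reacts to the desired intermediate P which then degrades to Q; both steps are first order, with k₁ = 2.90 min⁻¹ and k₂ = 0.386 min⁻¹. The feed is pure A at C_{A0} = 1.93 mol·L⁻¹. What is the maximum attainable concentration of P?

Evaluating C_P at τ_opt = ln(k₂/k₁)/(k₂−k₁) gives C_{P,max}/C_{A0} = (k₁/k₂)^[k₂/(k₂−k₁)].
= (2.90/0.386)^(0.386/(0.386−2.90)) = (7.513)^(-0.1535) = 0.7337.
C_{P,max} = 0.7337×1.93 = 1.42 mol·L⁻¹.

1.42 mol·L⁻¹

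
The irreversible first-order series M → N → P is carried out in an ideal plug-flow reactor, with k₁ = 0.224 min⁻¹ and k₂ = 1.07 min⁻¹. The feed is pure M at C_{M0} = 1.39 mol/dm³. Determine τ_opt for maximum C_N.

1.85 min

For first-order series the maximum of C_N occurs at τ_opt = ln(k₂/k₁)/(k₂−k₁).
= ln(1.07/0.224)/(1.07−0.224) = ln(4.777)/0.8460 = 1.564/0.8460 = 1.85 min.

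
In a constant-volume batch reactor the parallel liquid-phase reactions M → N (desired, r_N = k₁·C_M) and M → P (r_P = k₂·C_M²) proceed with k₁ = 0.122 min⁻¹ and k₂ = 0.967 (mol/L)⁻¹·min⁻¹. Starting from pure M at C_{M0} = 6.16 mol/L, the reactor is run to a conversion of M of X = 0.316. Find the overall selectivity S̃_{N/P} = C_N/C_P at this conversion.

0.0246

C_M = C_{M0}(1−X) = 4.213 mol/L.
Along a PFR/batch, dC_N/dC_M = −r_N/(r_N+r_P) = −k₁/(k₁+k₂·C_M).
Integrating from C_{M0} to C_M: C_N = (0.122/0.967)·ln[(0.122+0.967·6.16)/(0.122+0.967·4.21)] = 0.1262·ln(6.079/4.196) = 0.04675 mol/L.
C_P = (C_{M0}−C_M)−C_N = 1.900 mol/L; S̃_{N/P} = 0.04675/1.900 = 0.0246.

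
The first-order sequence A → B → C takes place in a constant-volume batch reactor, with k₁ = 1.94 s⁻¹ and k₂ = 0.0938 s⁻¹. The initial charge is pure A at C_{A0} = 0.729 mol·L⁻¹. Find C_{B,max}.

0.625 mol·L⁻¹

At the optimum, C_{B,max}/C_{A0} = (k₁/k₂)^[k₂/(k₂−k₁)].
= (1.94/0.0938)^(0.0938/(0.0938−1.94)) = (20.68)^(-0.05081) = 0.8574.
C_{B,max} = 0.8574×0.729 = 0.625 mol·L⁻¹.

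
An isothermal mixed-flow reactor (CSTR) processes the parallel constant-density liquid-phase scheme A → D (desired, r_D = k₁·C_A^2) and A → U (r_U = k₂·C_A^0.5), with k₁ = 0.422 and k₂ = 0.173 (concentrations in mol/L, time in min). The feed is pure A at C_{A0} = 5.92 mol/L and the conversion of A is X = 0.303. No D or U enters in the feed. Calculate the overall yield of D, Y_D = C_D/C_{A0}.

Exit C_A = C_{A0}(1−X) = 5.92×0.697 = 4.126 mol/L.
In a CSTR the entire volume is at exit conditions, so r_D = 0.422×4.126^2 = 7.185 and r_U = 0.173×4.126^0.5 = 0.3514.
Fraction of consumed A going to D: r_D/(r_D+r_U) = 0.9534.
C_D = 0.9534·C_{A0}·X = 0.9534×5.92×0.303 = 1.71 mol/L; Y_D = C_D/C_{A0} = 0.289.

0.289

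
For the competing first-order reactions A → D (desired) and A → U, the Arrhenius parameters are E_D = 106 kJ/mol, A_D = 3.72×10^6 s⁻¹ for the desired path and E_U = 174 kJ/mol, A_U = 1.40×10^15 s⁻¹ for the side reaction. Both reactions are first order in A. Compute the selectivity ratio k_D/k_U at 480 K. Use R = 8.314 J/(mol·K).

With equal orders, S_{D/U} = k_D/k_U = (A_D/A_U)·exp[(E_U−E_D)/(RT)].
(E_U−E_D)/(RT) = (174−106)×10³/(8.314×480) = 68000/3991 = 17.04.
k_D/k_U = (3.72×10^6/1.40×10^15)·exp(17.04) = 2.657×10^-9 × 2.513×10^7 = 0.0668.
Since E_D < E_U, lowering the temperature improves selectivity toward D.

0.0668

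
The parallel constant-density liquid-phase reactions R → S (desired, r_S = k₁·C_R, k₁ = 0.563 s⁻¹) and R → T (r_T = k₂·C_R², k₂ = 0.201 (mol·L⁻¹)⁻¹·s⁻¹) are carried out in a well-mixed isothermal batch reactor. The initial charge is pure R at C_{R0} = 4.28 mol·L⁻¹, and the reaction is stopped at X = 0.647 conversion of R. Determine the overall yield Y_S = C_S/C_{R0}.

C_R = C_{R0}(1−X) = 1.511 mol·L⁻¹.
Along a PFR/batch, dC_S/dC_R = −r_S/(r_S+r_T) = −k₁/(k₁+k₂·C_R).
Integrating from C_{R0} to C_R: C_S = (0.563/0.201)·ln[(0.563+0.201·4.28)/(0.563+0.201·1.51)] = 2.801·ln(1.423/0.8667) = 1.389 mol·L⁻¹.
Y_S = C_S/C_{R0} = 1.389/4.28 = 0.325.

0.325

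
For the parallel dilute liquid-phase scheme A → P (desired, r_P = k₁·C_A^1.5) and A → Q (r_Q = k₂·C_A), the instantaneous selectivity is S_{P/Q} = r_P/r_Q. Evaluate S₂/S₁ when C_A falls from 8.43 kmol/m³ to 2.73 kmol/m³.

0.569

S_{P/Q} = (k₁/k₂)·C_A^0.5, so S₂/S₁ = (C_{A,2}/C_{A,1})^0.5.
= (2.73/8.43)^0.5 = (0.3238)^0.5 = 0.569.
Selectivity toward P falls as C_A falls — high-concentration operation is favoured.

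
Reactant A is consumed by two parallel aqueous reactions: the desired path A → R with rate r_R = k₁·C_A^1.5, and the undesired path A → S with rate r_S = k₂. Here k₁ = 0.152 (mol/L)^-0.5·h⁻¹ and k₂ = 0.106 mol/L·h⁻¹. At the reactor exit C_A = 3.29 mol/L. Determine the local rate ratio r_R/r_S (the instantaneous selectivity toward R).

S_{R/S} = r_R/r_S = (k₁·C_A^1.5)/(k₂) = (k₁/k₂)·C_A^1.5.
= (0.152×3.290^1.5) / (0.106) = 0.9071/0.1060 = 8.56.

8.56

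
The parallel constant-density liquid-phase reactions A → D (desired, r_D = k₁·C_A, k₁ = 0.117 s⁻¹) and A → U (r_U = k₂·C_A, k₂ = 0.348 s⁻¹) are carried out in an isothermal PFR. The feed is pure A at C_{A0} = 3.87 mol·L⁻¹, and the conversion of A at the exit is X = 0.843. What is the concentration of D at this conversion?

C_A = C_{A0}(1−X) = 0.6076 mol·L⁻¹.
Both paths are first order in A, so the instantaneous fraction to D is constant: dC_D/d(−C_A) = k₁/(k₁+k₂) = 0.2516.
C_D = 0.2516·(C_{A0}−C_A) = 0.2516×3.262 = 0.821 mol·L⁻¹.

0.821 mol·L⁻¹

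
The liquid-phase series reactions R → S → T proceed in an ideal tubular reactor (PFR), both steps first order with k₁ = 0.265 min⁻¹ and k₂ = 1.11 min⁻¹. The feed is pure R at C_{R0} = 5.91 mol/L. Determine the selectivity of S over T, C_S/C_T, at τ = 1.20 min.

1.15

For first-order series with pure R initially, C_S(τ) = k₁C_{R0}/(k₂−k₁)·(e^(−k₁τ) − e^(−k₂τ)).
e^(−k₁τ) = e^(−0.265×1.20) = e^(−0.3180) = 0.7276; e^(−k₂τ) = e^(−1.332) = 0.2639.
C_S = 0.265×5.91/(1.11−0.265) × (0.7276−0.2639) = 1.853×0.4637 = 0.8594 mol/L.
C_R = C_{R0}e^(−k₁τ) = 4.300 mol/L, so C_T = C_{R0}−C_R−C_S = 0.7505 mol/L; C_S/C_T = 1.15.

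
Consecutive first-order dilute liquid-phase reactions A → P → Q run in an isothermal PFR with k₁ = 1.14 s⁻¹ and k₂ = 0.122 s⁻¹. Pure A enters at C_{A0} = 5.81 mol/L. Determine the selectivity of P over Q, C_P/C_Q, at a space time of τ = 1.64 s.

For first-order series with pure A initially, C_P(τ) = k₁C_{A0}/(k₂−k₁)·(e^(−k₁τ) − e^(−k₂τ)).
e^(−k₁τ) = e^(−1.14×1.64) = e^(−1.870) = 0.1542; e^(−k₂τ) = e^(−0.2001) = 0.8187.
C_P = 1.14×5.81/(0.122−1.14) × (0.1542−0.8187) = (-6.506)×(-0.6645) = 4.323 mol/L.
C_A = C_{A0}e^(−k₁τ) = 0.8958 mol/L, so C_Q = C_{A0}−C_A−C_P = 0.5909 mol/L; C_P/C_Q = 7.32.

7.32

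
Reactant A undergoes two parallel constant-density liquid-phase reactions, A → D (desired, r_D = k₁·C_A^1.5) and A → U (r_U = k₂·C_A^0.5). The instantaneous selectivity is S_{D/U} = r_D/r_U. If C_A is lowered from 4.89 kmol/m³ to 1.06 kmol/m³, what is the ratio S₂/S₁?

0.217

S_{D/U} = (k₁/k₂)·C_A, so S₂/S₁ = (C_{A,2}/C_{A,1}).
= 1.06/4.89 = 0.217.
Selectivity toward D falls as C_A falls — high-concentration operation is favoured.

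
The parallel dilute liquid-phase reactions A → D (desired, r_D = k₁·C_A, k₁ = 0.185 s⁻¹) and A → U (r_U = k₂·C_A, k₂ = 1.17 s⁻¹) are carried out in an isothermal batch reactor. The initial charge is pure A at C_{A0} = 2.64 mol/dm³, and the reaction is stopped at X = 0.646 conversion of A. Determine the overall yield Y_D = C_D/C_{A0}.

C_A = C_{A0}(1−X) = 0.9346 mol/dm³.
Both paths are first order in A, so the instantaneous fraction to D is constant: dC_D/d(−C_A) = k₁/(k₁+k₂) = 0.1365.
C_D = 0.1365·(C_{A0}−C_A) = 0.1365×1.705 = 0.233 mol/dm³.
Y_D = C_D/C_{A0} = 0.2328/2.64 = 0.0882.

0.0882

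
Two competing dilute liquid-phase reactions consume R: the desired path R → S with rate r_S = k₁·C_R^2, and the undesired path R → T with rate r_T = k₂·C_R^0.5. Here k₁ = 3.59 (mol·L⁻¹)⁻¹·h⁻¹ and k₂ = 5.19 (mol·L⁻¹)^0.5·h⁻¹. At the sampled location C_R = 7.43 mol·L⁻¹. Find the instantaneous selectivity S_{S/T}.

14.0

S_{S/T} = r_S/r_T = (k₁·C_R^2)/(k₂·C_R^0.5) = (k₁/k₂)·C_R^1.5.
= (3.59×7.430^2) / (5.19×7.430^0.5) = 198.2/14.15 = 14.0.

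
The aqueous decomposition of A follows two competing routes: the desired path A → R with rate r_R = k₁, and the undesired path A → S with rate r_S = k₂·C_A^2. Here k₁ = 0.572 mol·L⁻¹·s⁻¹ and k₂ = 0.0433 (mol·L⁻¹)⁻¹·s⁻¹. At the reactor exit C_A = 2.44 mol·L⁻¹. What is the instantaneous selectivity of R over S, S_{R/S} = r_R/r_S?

S_{R/S} = r_R/r_S = (k₁)/(k₂·C_A^2) = (k₁/k₂)·C_A^-2.
= (0.572) / (0.0433×2.440^2) = 0.5720/0.2578 = 2.22.

2.22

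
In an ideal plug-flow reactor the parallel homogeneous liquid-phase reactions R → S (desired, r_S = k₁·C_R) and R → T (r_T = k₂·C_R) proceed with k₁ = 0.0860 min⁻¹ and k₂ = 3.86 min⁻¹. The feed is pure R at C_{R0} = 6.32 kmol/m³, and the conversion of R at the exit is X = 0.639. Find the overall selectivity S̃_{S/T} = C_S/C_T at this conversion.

C_R = C_{R0}(1−X) = 2.282 kmol/m³.
Both paths are first order in R, so the instantaneous fraction to S is constant: dC_S/d(−C_R) = k₁/(k₁+k₂) = 0.02179.
C_S = 0.02179·(C_{R0}−C_R) = 0.02179×4.038 = 0.0880 kmol/m³.
C_T = (C_{R0}−C_R)−C_S = 3.950 kmol/m³; S̃_{S/T} = 0.08802/3.950 = 0.0223.

0.0223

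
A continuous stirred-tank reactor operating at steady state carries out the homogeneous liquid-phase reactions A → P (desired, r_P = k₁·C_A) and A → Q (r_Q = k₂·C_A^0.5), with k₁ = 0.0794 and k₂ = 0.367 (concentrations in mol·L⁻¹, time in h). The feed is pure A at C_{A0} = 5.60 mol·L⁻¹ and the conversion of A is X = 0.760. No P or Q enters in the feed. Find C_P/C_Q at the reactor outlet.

Exit C_A = C_{A0}(1−X) = 5.60×0.240 = 1.344 mol·L⁻¹.
In a CSTR the entire volume is at exit conditions, so r_P = 0.0794×1.344 = 0.1067 and r_Q = 0.367×1.344^0.5 = 0.4255.
Overall selectivity = C_P/C_Q = r_Pτ/(r_Qτ) = r_P/r_Q = 0.251.

0.251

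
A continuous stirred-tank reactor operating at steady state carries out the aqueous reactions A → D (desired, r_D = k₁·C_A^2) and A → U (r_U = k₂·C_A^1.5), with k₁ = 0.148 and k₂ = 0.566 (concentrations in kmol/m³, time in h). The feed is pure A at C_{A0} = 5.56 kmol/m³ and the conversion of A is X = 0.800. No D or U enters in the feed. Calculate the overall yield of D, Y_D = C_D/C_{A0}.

0.173

Exit C_A = C_{A0}(1−X) = 5.56×0.200 = 1.112 kmol/m³.
In a CSTR the entire volume is at exit conditions, so r_D = 0.148×1.112^2 = 0.1830 and r_U = 0.566×1.112^1.5 = 0.6637.
Fraction of consumed A going to D: r_D/(r_D+r_U) = 0.2161.
C_D = 0.2161·C_{A0}·X = 0.2161×5.56×0.800 = 0.961 kmol/m³; Y_D = C_D/C_{A0} = 0.173.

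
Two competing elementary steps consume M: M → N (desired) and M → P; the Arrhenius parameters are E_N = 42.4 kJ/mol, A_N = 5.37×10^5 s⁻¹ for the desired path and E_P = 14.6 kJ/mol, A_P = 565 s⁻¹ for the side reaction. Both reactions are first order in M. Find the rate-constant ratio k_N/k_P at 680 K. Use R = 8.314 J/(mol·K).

k_N/k_P = (A_N/A_P)·exp[−(E_N−E_P)/(RT)] = (A_N/A_P)·exp[(E_P−E_N)/(RT)].
(E_P−E_N)/(RT) = (14.6−42.4)×10³/(8.314×680) = -27800/5654 = -4.917.
k_N/k_P = (5.37×10^5/565)·exp(-4.917) = 950.4 × 0.007319 = 6.96.
Since E_N > E_P, raising the temperature improves selectivity toward N.

6.96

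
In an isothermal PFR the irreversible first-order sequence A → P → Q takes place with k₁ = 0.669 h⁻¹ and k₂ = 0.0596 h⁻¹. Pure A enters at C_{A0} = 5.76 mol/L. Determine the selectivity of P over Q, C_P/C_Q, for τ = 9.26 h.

1.71

For first-order series with pure A initially, C_P(τ) = k₁C_{A0}/(k₂−k₁)·(e^(−k₁τ) − e^(−k₂τ)).
e^(−k₁τ) = e^(−0.669×9.26) = e^(−6.195) = 0.002040; e^(−k₂τ) = e^(−0.5519) = 0.5759.
C_P = 0.669×5.76/(0.0596−0.669) × (0.002040−0.5759) = (-6.323)×(-0.5738) = 3.628 mol/L.
C_A = C_{A0}e^(−k₁τ) = 0.01175 mol/L, so C_Q = C_{A0}−C_A−C_P = 2.120 mol/L; C_P/C_Q = 1.71.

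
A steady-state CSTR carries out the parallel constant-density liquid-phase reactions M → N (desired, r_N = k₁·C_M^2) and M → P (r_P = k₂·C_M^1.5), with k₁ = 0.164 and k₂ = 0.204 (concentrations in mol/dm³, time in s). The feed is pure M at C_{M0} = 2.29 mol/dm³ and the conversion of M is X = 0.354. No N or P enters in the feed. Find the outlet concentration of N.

0.401 mol/dm³

Exit C_M = C_{M0}(1−X) = 2.29×0.646 = 1.479 mol/dm³.
Rates in a CSTR are evaluated at the outlet concentration: r_N = 0.164×1.479^2 = 0.3589, r_P = 0.204×1.479^1.5 = 0.3671.
Fraction of consumed M going to N: r_N/(r_N+r_P) = 0.4944.
C_N = 0.4944·C_{M0}·X = 0.4944×2.29×0.354 = 0.401 mol/dm³.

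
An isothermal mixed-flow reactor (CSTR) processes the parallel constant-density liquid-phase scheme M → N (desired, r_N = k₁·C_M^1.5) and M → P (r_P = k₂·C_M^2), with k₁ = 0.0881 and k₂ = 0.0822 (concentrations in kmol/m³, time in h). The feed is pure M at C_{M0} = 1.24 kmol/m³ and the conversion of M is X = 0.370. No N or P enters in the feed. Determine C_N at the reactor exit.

Exit C_M = C_{M0}(1−X) = 1.24×0.630 = 0.7812 kmol/m³.
A CSTR operates uniformly at the exit composition, giving r_N = 0.06083 and r_P = 0.05016 (each k·C_M^n at C_M = 0.7812).
Fraction of consumed M going to N: r_N/(r_N+r_P) = 0.5480.
C_N = 0.5480·C_{M0}·X = 0.5480×1.24×0.370 = 0.251 kmol/m³.

0.251 kmol/m³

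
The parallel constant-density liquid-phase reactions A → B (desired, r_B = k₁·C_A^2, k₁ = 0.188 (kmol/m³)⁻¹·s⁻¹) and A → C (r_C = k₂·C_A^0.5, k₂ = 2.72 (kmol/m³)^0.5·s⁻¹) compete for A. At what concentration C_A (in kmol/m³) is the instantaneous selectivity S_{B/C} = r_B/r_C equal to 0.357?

S_{B/C} = (k₁/k₂)·C_A^1.5 ⇒ C_A = (S·k₂/k₁)^(1/1.5).
= (0.357×2.72/0.188)^(0.6667) = (5.165)^(0.6667) = 2.99 kmol/m³.

2.99 kmol/m³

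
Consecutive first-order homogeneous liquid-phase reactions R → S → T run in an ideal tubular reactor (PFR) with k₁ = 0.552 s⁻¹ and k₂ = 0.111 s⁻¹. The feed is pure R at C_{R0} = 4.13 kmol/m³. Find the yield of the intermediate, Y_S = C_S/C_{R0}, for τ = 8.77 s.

For first-order series with pure R initially, C_S(τ) = k₁C_{R0}/(k₂−k₁)·(e^(−k₁τ) − e^(−k₂τ)).
e^(−k₁τ) = e^(−0.552×8.77) = e^(−4.841) = 0.007899; e^(−k₂τ) = e^(−0.9735) = 0.3778.
C_S = 0.552×4.13/(0.111−0.552) × (0.007899−0.3778) = (-5.170)×(-0.3699) = 1.912 kmol/m³.
Y_S = C_S/C_{R0} = 1.912/4.13 = 0.463.

0.463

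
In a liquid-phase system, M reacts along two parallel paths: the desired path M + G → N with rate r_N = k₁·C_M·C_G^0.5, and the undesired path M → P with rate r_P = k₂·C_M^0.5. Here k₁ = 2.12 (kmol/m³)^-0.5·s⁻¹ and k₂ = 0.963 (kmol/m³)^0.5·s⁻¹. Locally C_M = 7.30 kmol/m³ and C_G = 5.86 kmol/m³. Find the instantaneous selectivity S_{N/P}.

14.4

S_{N/P} = r_N/r_P = (k₁·C_M·C_G^0.5)/(k₂·C_M^0.5) = (k₁/k₂)·C_M^0.5·C_G^0.5.
= (2.12×7.300×5.860^0.5) / (0.963×7.300^0.5) = 37.46/2.602 = 14.4.
Since the desired path is higher order in M, keeping C_M high (PFR or concentrated feed) favours N.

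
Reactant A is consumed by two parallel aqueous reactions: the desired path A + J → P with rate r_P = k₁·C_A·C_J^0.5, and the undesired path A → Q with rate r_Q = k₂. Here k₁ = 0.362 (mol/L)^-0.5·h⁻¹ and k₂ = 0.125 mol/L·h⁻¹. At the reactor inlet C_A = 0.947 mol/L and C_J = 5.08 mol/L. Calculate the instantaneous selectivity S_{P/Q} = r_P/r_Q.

S_{P/Q} = r_P/r_Q = (k₁·C_A·C_J^0.5)/(k₂) = (k₁/k₂)·C_A·C_J^0.5.
= (0.362×0.9470×5.080^0.5) / (0.125) = 0.7727/0.1250 = 6.18.

6.18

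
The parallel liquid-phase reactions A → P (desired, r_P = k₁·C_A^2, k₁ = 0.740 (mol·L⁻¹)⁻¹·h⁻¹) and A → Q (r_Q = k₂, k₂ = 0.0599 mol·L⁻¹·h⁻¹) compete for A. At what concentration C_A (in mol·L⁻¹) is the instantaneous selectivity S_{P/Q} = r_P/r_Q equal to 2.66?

0.464 mol·L⁻¹

S_{P/Q} = (k₁/k₂)·C_A^2 ⇒ C_A = (S·k₂/k₁)^(0.5).
= (2.66×0.0599/0.740)^(0.5) = (0.2153)^(0.5) = 0.464 mol·L⁻¹.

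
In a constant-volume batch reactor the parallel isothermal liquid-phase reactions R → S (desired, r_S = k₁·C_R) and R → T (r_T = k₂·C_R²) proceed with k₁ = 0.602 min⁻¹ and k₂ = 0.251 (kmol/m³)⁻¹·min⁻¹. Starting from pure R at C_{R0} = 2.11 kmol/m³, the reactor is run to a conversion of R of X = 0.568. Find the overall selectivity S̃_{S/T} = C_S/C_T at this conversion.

C_R = C_{R0}(1−X) = 0.9115 kmol/m³.
Along a PFR/batch, dC_S/dC_R = −r_S/(r_S+r_T) = −k₁/(k₁+k₂·C_R).
Integrating from C_{R0} to C_R: C_S = (0.602/0.251)·ln[(0.602+0.251·2.11)/(0.602+0.251·0.912)] = 2.398·ln(1.132/0.8308) = 0.7412 kmol/m³.
C_T = (C_{R0}−C_R)−C_S = 0.4573 kmol/m³; S̃_{S/T} = 0.7412/0.4573 = 1.62.

1.62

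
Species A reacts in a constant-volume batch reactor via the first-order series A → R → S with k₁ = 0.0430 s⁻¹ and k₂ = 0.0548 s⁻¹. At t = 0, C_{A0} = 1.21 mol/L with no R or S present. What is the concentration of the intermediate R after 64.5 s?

For first-order series with pure A initially, C_R(t) = k₁C_{A0}/(k₂−k₁)·(e^(−k₁t) − e^(−k₂t)).
e^(−k₁t) = e^(−0.0430×64.5) = e^(−2.773) = 0.06244; e^(−k₂t) = e^(−3.535) = 0.02917.
C_R = 0.0430×1.21/(0.0548−0.0430) × (0.06244−0.02917) = 4.409×0.03327 = 0.1467 mol/L.

0.147 mol/L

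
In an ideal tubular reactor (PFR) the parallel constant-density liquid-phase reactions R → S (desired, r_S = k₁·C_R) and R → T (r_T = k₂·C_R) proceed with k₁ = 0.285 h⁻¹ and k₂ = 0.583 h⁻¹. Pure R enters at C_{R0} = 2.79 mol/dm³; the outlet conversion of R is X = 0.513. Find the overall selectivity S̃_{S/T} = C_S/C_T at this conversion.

0.489

C_R = C_{R0}(1−X) = 1.359 mol/dm³.
Both paths are first order in R, so the instantaneous fraction to S is constant: dC_S/d(−C_R) = k₁/(k₁+k₂) = 0.3283.
C_S = 0.3283·(C_{R0}−C_R) = 0.3283×1.431 = 0.470 mol/dm³.
C_T = (C_{R0}−C_R)−C_S = 0.9613 mol/dm³; S̃_{S/T} = 0.4699/0.9613 = 0.489.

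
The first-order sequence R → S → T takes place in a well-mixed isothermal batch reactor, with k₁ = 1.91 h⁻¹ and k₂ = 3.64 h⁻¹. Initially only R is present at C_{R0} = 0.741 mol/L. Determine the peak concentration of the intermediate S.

0.191 mol/L

For a first-order series the maximum intermediate yield is C_{S,max}/C_{R0} = (k₁/k₂)^[k₂/(k₂−k₁)].
= (1.91/3.64)^(3.64/(3.64−1.91)) = (0.5247)^(2.104) = 0.2575.
C_{S,max} = 0.2575×0.741 = 0.191 mol/L.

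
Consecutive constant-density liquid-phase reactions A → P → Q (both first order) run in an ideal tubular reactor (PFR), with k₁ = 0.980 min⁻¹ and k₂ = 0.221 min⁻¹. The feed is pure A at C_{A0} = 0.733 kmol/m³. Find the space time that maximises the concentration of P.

1.96 min

Setting dC_P/dτ = 0 gives τ_opt = ln(k₂/k₁)/(k₂−k₁).
= ln(0.221/0.980)/(0.221−0.980) = ln(0.2255)/-0.7590 = -1.489/-0.7590 = 1.96 min.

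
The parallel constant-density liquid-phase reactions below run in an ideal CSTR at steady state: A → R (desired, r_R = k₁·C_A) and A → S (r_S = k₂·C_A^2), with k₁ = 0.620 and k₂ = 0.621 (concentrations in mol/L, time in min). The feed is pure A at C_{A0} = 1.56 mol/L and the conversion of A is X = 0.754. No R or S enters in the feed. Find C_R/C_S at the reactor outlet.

2.60

Exit C_A = C_{A0}(1−X) = 1.56×0.246 = 0.3838 mol/L.
A CSTR operates uniformly at the exit composition, giving r_R = 0.2379 and r_S = 0.09146 (each k·C_A^n at C_A = 0.3838).
Overall selectivity = C_R/C_S = r_Rτ/(r_Sτ) = r_R/r_S = 2.60.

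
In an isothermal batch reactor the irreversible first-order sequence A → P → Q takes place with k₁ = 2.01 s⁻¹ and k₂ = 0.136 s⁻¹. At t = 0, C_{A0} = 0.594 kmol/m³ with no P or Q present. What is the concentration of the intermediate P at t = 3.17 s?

The intermediate concentration in a first-order A→B→C sequence is C_P = k₁C_{A0}(e^(−k₁t) − e^(−k₂t))/(k₂−k₁).
e^(−k₁t) = e^(−2.01×3.17) = e^(−6.372) = 0.001709; e^(−k₂t) = e^(−0.4311) = 0.6498.
C_P = 2.01×0.594/(0.136−2.01) × (0.001709−0.6498) = (-0.6371)×(-0.6481) = 0.4129 kmol/m³.

0.413 kmol/m³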